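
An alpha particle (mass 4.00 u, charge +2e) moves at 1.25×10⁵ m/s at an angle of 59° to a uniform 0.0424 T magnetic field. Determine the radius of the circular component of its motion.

v⊥ = v sinθ = 1.25×10⁵·sin59° ≈ 1.071×10⁵ m/s.
r = m v⊥/(|q|B) = (6.644×10⁻²⁷)(1.071×10⁵)/((3.204×10⁻¹⁹)(0.0424)) ≈ 0.0524 m.

r ≈ 0.0524 m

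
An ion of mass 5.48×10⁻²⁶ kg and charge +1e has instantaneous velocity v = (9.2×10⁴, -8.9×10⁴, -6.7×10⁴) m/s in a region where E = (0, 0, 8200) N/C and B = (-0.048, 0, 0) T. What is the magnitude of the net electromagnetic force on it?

v×B = (0, 3220, -4270) N/C.
E + v×B = (0, 3220, 3930) N/C.
F = q(E + v×B) = (1.602×10⁻¹⁹ C)·(0, 3220, 3930) = (0, 5.15×10⁻¹⁶, 6.29×10⁻¹⁶) N.
|F| = 8.13×10⁻¹⁶ N.

|F| ≈ 8.13×10⁻¹⁶ N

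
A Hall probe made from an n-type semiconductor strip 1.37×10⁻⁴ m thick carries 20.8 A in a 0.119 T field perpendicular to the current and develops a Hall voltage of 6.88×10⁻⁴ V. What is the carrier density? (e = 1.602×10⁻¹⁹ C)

From V_H = IB/(n e t), n = IB/(V_H e t).
n = (20.8)(0.119)/((6.88×10⁻⁴)(1.602×10⁻¹⁹)(1.37×10⁻⁴)) ≈ 1.64×10²⁶ m⁻³.

n ≈ 1.64×10²⁶ m⁻³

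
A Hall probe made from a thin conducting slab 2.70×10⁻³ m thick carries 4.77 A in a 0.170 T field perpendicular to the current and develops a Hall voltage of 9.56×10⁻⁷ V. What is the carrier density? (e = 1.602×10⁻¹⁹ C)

From V_H = IB/(n e t), n = IB/(V_H e t).
n = (4.77)(0.170)/((9.56×10⁻⁷)(1.602×10⁻¹⁹)(2.70×10⁻³)) ≈ 1.96×10²⁷ m⁻³.

n ≈ 1.96×10²⁷ m⁻³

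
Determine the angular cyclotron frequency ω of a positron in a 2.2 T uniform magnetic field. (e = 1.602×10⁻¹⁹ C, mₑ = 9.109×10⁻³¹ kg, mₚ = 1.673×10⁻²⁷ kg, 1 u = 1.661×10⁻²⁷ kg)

ω ≈ 3.9×10¹¹ rad/s

ω = |q|B/m.
ω = (1.602×10⁻¹⁹)(2.2)/9.109×10⁻³¹ ≈ 3.9×10¹¹ rad/s.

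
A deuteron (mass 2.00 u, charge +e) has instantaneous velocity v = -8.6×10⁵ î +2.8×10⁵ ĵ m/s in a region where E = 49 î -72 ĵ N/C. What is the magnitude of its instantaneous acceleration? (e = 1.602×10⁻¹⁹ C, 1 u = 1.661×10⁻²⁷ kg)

Only an electric field acts, so F = qE = (1.602×10⁻¹⁹ C)·(49.0, -72.0, 0) = (7.85×10⁻¹⁸, -1.15×10⁻¹⁷, 0) N.
|a| = |F|/m = 1.395×10⁻¹⁷/3.322×10⁻²⁷ ≈ 4.20×10⁹ m/s².

|a| ≈ 4.20×10⁹ m/s²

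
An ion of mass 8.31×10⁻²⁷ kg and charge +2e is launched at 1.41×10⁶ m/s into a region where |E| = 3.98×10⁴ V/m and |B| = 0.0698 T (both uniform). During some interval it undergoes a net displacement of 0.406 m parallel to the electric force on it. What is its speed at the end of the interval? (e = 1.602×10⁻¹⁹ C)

B does no work; ΔKE = |q|E d.
½mv_f² = ½mv₀² + |q|Ed = ½(8.31×10⁻²⁷)(1.41×10⁶)² + (3.204×10⁻¹⁹)(3.98×10⁴)(0.406) ≈ 8.261×10⁻¹⁵ J + 5.177×10⁻¹⁵ J ≈ 1.344×10⁻¹⁴ J.
v_f = √(2·1.344×10⁻¹⁴/8.31×10⁻²⁷) ≈ 1.80×10⁶ m/s.

v_f ≈ 1.80×10⁶ m/s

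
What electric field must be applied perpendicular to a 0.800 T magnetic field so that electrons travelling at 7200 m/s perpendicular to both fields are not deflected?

For straight-line motion qE = qvB, so E = vB.
E = 7200 × 0.800 = 5760 V/m.

E = 5760 V/m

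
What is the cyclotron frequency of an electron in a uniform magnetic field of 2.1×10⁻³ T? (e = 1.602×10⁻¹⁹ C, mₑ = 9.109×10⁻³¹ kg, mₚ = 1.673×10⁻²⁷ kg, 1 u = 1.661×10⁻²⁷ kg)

f = |q|B/(2πm).
f = (1.602×10⁻¹⁹)(2.1×10⁻³)/(2π·9.109×10⁻³¹) ≈ 5.9×10⁷ Hz.

f ≈ 5.9×10⁷ Hz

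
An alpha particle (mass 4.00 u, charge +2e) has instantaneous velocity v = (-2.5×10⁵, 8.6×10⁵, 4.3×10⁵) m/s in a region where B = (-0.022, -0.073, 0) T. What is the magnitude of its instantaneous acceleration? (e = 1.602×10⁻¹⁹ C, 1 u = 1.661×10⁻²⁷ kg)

v×B = (3.14×10⁴, -9460, 3.72×10⁴) N/C.
F = q v×B = (3.204×10⁻¹⁹ C)·(3.14×10⁴, -9460, 3.72×10⁴) = (1.01×10⁻¹⁴, -3.03×10⁻¹⁵, 1.19×10⁻¹⁴) N.
|a| = |F|/m = 1.588×10⁻¹⁴/6.644×10⁻²⁷ ≈ 2.39×10¹² m/s².

|a| ≈ 2.39×10¹² m/s²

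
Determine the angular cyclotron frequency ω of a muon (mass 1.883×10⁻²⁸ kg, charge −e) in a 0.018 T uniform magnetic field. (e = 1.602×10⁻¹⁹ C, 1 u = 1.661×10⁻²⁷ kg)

ω = |q|B/m.
ω = (1.602×10⁻¹⁹)(0.018)/1.883×10⁻²⁸ ≈ 1.5×10⁷ rad/s.

ω ≈ 1.5×10⁷ rad/s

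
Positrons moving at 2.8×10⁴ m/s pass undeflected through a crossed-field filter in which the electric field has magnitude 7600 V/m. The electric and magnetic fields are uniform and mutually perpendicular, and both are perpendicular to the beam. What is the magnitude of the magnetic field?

B = 0.27 T

Balance of forces in the selector: qE = qvB ⇒ B = E/v.
B = 7600/2.8×10⁴ = 0.27 T.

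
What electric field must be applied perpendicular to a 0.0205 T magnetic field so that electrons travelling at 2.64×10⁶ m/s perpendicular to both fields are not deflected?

For straight-line motion qE = qvB, so E = vB.
E = 2.64×10⁶ × 0.0205 = 5.41×10⁴ V/m.

E = 5.41×10⁴ V/m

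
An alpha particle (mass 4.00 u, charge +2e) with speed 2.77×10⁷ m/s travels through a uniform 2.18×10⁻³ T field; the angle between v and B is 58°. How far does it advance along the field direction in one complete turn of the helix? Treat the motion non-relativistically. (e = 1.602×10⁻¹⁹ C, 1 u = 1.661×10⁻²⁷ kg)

p ≈ 877 m

v∥ = v cosθ = 2.77×10⁷·cos58° ≈ 1.468×10⁷ m/s.
T = 2πm/(|q|B) = 2π(6.644×10⁻²⁷)/((3.204×10⁻¹⁹)(2.18×10⁻³)) ≈ 5.977×10⁻⁵ s.
pitch = v∥ T = (1.468×10⁷)(5.977×10⁻⁵) ≈ 877 m.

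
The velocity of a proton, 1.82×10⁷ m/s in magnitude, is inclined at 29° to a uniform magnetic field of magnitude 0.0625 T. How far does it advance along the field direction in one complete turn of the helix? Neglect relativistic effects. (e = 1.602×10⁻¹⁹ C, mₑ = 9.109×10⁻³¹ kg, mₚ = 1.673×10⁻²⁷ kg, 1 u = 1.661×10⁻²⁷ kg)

p ≈ 16.7 m

v∥ = v cosθ = 1.82×10⁷·cos29° ≈ 1.592×10⁷ m/s.
T = 2πm/(|q|B) = 2π(1.673×10⁻²⁷)/((1.602×10⁻¹⁹)(0.0625)) ≈ 1.050×10⁻⁶ s.
pitch = v∥ T = (1.592×10⁷)(1.050×10⁻⁶) ≈ 16.7 m.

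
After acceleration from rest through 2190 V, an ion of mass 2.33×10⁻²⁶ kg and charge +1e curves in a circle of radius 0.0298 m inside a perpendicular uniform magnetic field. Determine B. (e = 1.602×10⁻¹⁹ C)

v = √(2|q|V/m) = √(2·1.602×10⁻¹⁹·2190/2.33×10⁻²⁶) ≈ 1.735×10⁵ m/s.
B = mv/(|q|r) = (2.33×10⁻²⁶)(1.735×10⁵)/((1.602×10⁻¹⁹)(0.0298)) ≈ 0.847 T.

B ≈ 0.847 T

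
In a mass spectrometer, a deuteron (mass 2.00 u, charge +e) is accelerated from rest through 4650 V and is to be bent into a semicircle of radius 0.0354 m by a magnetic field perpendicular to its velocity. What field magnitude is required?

B ≈ 0.392 T

v = √(2|q|V/m) = √(2·1.602×10⁻¹⁹·4650/3.322×10⁻²⁷) ≈ 6.697×10⁵ m/s.
B = mv/(|q|r) = (3.322×10⁻²⁷)(6.697×10⁵)/((1.602×10⁻¹⁹)(0.0354)) ≈ 0.392 T.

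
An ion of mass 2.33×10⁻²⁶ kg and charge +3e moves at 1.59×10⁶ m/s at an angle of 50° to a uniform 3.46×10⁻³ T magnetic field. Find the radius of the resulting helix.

v⊥ = v sinθ = 1.59×10⁶·sin50° ≈ 1.218×10⁶ m/s.
r = m v⊥/(|q|B) = (2.33×10⁻²⁶)(1.218×10⁶)/((4.806×10⁻¹⁹)(3.46×10⁻³)) ≈ 17.1 m.

r ≈ 17.1 m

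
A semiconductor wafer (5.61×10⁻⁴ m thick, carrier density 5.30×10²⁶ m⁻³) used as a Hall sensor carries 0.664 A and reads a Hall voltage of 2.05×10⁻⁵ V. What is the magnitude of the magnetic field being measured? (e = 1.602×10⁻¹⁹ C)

B ≈ 1.47 T

From V_H = IB/(n e t), B = V_H n e t / I.
B = (2.05×10⁻⁵)(5.30×10²⁶)(1.602×10⁻¹⁹)(5.61×10⁻⁴)/0.664 ≈ 1.47 T.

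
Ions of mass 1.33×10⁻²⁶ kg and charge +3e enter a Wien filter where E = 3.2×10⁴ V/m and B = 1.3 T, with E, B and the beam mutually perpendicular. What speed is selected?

Zero net Lorentz force requires |qE| = |q v×B|, i.e. E = vB.
v = E/B = 3.2×10⁴/1.3 = 2.5×10⁴ m/s.

v = 2.5×10⁴ m/s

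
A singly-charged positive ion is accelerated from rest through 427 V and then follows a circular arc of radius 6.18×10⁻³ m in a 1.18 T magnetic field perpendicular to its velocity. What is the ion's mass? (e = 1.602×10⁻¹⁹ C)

m ≈ 9.98×10⁻²⁷ kg

Combine |q|V = ½mv² and r = mv/(|q|B): eliminate v to get m = qB²r²/(2V).
m = (1.602×10⁻¹⁹)(1.18)²(6.18×10⁻³)²/(2·427) ≈ 9.98×10⁻²⁷ kg.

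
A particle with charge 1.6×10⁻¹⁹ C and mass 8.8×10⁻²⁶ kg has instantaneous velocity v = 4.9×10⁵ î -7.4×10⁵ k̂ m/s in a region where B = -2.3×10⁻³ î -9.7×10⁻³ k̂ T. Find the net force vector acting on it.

F ≈ (0, 1.03×10⁻¹⁵, 0) N

v×B = (0, 6460, 0) N/C.
F = q v×B = (1.6×10⁻¹⁹ C)·(0, 6460, 0) = (0, 1.03×10⁻¹⁵, 0) N.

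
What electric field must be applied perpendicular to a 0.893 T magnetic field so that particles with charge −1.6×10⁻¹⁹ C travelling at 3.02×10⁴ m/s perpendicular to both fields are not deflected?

For straight-line motion qE = qvB, so E = vB.
E = 3.02×10⁴ × 0.893 = 2.70×10⁴ V/m.

E = 2.70×10⁴ V/m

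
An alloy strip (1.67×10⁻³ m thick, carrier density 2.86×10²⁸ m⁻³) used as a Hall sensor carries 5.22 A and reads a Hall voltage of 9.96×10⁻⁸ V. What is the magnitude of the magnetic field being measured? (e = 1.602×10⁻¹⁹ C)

B ≈ 0.146 T

From V_H = IB/(n e t), B = V_H n e t / I.
B = (9.96×10⁻⁸)(2.86×10²⁸)(1.602×10⁻¹⁹)(1.67×10⁻³)/5.22 ≈ 0.146 T.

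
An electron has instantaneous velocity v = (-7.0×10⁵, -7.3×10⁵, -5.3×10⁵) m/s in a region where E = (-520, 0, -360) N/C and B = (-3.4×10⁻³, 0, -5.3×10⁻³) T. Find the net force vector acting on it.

F ≈ (-5.37×10⁻¹⁶, 3.06×10⁻¹⁶, 4.55×10⁻¹⁶) N

v×B = (3870, -1910, -2480) N/C.
E + v×B = (3350, -1910, -2840) N/C.
F = q(E + v×B) = (−1.602×10⁻¹⁹ C)·(3350, -1910, -2840) = (-5.37×10⁻¹⁶, 3.06×10⁻¹⁶, 4.55×10⁻¹⁶) N.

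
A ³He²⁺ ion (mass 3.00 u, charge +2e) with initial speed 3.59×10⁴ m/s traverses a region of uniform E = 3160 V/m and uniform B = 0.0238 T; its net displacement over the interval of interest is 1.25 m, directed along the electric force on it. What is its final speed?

B does no work; ΔKE = |q|E d.
½mv_f² = ½mv₀² + |q|Ed = ½(4.983×10⁻²⁷)(3.59×10⁴)² + (3.204×10⁻¹⁹)(3160)(1.25) ≈ 3.211×10⁻¹⁸ J + 1.266×10⁻¹⁵ J ≈ 1.269×10⁻¹⁵ J.
v_f = √(2·1.269×10⁻¹⁵/4.983×10⁻²⁷) ≈ 7.14×10⁵ m/s.

v_f ≈ 7.14×10⁵ m/s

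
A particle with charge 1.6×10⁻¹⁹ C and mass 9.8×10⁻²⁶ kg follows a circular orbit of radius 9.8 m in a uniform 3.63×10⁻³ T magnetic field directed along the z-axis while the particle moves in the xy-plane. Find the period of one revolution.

The cyclotron period depends only on m, q, B: T = 2πm/(|q|B).
T = 2π(9.8×10⁻²⁶)/((1.6×10⁻¹⁹)(3.63×10⁻³)) ≈ 1.06×10⁻³ s.

T ≈ 1.06×10⁻³ s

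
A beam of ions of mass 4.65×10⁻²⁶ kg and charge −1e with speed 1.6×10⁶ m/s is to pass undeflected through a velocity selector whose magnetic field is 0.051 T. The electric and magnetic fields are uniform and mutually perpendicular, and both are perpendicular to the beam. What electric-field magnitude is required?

For straight-line motion qE = qvB, so E = vB.
E = 1.6×10⁶ × 0.051 = 8.2×10⁴ V/m.

E = 8.2×10⁴ V/m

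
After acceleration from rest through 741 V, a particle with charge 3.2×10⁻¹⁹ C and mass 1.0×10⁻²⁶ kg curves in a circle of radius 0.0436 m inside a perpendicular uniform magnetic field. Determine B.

v = √(2|q|V/m) = √(2·3.2×10⁻¹⁹·741/1.0×10⁻²⁶) ≈ 2.178×10⁵ m/s.
B = mv/(|q|r) = (1.0×10⁻²⁶)(2.178×10⁵)/((3.2×10⁻¹⁹)(0.0436)) ≈ 0.156 T.

B ≈ 0.156 T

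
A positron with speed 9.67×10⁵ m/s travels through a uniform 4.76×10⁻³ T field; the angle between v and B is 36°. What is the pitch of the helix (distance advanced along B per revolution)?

p ≈ 5.87×10⁻³ m

v∥ = v cosθ = 9.67×10⁵·cos36° ≈ 7.823×10⁵ m/s.
T = 2πm/(|q|B) = 2π(9.109×10⁻³¹)/((1.602×10⁻¹⁹)(4.76×10⁻³)) ≈ 7.506×10⁻⁹ s.
pitch = v∥ T = (7.823×10⁵)(7.506×10⁻⁹) ≈ 5.87×10⁻³ m.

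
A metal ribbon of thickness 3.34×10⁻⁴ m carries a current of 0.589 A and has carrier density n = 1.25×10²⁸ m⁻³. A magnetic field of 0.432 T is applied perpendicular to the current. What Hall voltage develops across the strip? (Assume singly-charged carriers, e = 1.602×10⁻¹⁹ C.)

V_H ≈ 3.80×10⁻⁷ V

V_H = IB/(n e t).
V_H = (0.589)(0.432)/((1.25×10²⁸)(1.602×10⁻¹⁹)(3.34×10⁻⁴)) ≈ 3.80×10⁻⁷ V.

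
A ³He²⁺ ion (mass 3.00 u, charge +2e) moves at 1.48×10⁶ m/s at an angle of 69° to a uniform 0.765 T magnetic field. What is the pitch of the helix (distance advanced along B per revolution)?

v∥ = v cosθ = 1.48×10⁶·cos69° ≈ 5.304×10⁵ m/s.
T = 2πm/(|q|B) = 2π(4.983×10⁻²⁷)/((3.204×10⁻¹⁹)(0.765)) ≈ 1.277×10⁻⁷ s.
pitch = v∥ T = (5.304×10⁵)(1.277×10⁻⁷) ≈ 0.0677 m.

p ≈ 0.0677 m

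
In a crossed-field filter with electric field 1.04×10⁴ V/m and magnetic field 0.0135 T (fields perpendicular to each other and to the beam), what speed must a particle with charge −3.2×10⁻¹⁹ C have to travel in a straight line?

v = 7.70×10⁵ m/s

Zero net Lorentz force requires |qE| = |q v×B|, i.e. E = vB.
v = E/B = 1.04×10⁴/0.0135 = 7.70×10⁵ m/s.
The result is independent of the particle's charge and mass.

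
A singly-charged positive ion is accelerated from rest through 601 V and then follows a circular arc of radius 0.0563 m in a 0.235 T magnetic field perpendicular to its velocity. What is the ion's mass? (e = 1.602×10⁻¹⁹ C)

Combine |q|V = ½mv² and r = mv/(|q|B): eliminate v to get m = qB²r²/(2V).
m = (1.602×10⁻¹⁹)(0.235)²(0.0563)²/(2·601) ≈ 2.33×10⁻²⁶ kg.

m ≈ 2.33×10⁻²⁶ kg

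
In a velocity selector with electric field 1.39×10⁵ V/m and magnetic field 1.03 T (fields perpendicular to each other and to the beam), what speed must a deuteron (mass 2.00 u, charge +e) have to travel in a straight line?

For undeflected motion the electric and magnetic forces balance: qE = qvB.
v = E/B = 1.39×10⁵/1.03 = 1.35×10⁵ m/s.

v = 1.35×10⁵ m/s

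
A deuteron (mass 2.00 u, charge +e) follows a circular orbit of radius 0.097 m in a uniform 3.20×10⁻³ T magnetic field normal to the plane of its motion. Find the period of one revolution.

The cyclotron period depends only on m, q, B: T = 2πm/(|q|B).
T = 2π(3.322×10⁻²⁷)/((1.602×10⁻¹⁹)(3.20×10⁻³)) ≈ 4.07×10⁻⁵ s.

T ≈ 4.07×10⁻⁵ s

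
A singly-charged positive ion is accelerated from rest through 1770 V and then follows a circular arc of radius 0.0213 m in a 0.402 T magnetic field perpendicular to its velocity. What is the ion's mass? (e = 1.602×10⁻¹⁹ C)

Combine |q|V = ½mv² and r = mv/(|q|B): eliminate v to get m = qB²r²/(2V).
m = (1.602×10⁻¹⁹)(0.402)²(0.0213)²/(2·1770) ≈ 3.32×10⁻²⁷ kg.

m ≈ 3.32×10⁻²⁷ kg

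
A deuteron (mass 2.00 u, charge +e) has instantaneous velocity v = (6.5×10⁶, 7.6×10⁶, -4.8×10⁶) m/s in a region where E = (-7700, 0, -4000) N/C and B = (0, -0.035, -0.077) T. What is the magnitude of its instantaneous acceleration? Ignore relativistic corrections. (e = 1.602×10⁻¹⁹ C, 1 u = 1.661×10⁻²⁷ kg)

v×B = (-7.53×10⁵, 5.00×10⁵, -2.28×10⁵) N/C.
E + v×B = (-7.61×10⁵, 5.00×10⁵, -2.32×10⁵) N/C.
F = q(E + v×B) = (1.602×10⁻¹⁹ C)·(-7.61×10⁵, 5.00×10⁵, -2.32×10⁵) = (-1.22×10⁻¹³, 8.02×10⁻¹⁴, -3.71×10⁻¹⁴) N.
|a| = |F|/m = 1.505×10⁻¹³/3.322×10⁻²⁷ ≈ 4.53×10¹³ m/s².

|a| ≈ 4.53×10¹³ m/s²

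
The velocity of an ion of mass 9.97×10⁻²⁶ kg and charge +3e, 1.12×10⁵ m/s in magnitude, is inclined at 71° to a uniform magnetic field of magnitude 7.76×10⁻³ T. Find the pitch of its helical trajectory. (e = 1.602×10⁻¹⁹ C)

p ≈ 6.12 m

v∥ = v cosθ = 1.12×10⁵·cos71° ≈ 3.646×10⁴ m/s.
T = 2πm/(|q|B) = 2π(9.97×10⁻²⁶)/((4.806×10⁻¹⁹)(7.76×10⁻³)) ≈ 1.680×10⁻⁴ s.
pitch = v∥ T = (3.646×10⁴)(1.680×10⁻⁴) ≈ 6.12 m.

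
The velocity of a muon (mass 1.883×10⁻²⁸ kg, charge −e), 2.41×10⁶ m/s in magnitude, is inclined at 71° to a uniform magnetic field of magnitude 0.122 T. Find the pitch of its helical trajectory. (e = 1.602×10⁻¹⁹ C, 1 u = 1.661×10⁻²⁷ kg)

p ≈ 0.0475 m

v∥ = v cosθ = 2.41×10⁶·cos71° ≈ 7.846×10⁵ m/s.
T = 2πm/(|q|B) = 2π(1.883×10⁻²⁸)/((1.602×10⁻¹⁹)(0.122)) ≈ 6.054×10⁻⁸ s.
pitch = v∥ T = (7.846×10⁵)(6.054×10⁻⁸) ≈ 0.0475 m.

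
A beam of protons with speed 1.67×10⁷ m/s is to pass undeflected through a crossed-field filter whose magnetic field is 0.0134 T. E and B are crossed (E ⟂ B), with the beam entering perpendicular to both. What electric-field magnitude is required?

E = 2.24×10⁵ V/m

For straight-line motion qE = qvB, so E = vB.
E = 1.67×10⁷ × 0.0134 = 2.24×10⁵ V/m.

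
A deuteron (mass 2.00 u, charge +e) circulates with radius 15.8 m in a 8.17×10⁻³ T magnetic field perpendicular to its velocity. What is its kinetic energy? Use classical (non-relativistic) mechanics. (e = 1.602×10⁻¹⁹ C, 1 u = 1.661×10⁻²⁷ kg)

v = |q|Br/m, then KE = ½mv² = (qBr)²/(2m).
v = (1.602×10⁻¹⁹)(8.17×10⁻³)(15.8)/3.322×10⁻²⁷ ≈ 6.225×10⁶ m/s.
KE = ½(3.322×10⁻²⁷)(6.225×10⁶)² ≈ 6.44×10⁻¹⁴ J.

KE ≈ 6.44×10⁻¹⁴ J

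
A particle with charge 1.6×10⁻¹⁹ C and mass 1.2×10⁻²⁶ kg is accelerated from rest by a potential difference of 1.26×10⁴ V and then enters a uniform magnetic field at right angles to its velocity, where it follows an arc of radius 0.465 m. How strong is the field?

v = √(2|q|V/m) = √(2·1.6×10⁻¹⁹·1.26×10⁴/1.2×10⁻²⁶) ≈ 5.797×10⁵ m/s.
B = mv/(|q|r) = (1.2×10⁻²⁶)(5.797×10⁵)/((1.6×10⁻¹⁹)(0.465)) ≈ 0.0935 T.

B ≈ 0.0935 T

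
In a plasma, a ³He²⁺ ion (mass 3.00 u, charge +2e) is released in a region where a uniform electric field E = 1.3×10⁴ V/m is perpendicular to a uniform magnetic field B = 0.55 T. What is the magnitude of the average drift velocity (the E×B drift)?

v_d ≈ 2.4×10⁴ m/s

The steady drift has the magnetic force balancing the electric force, so v_d = E/B.
v_d = 1.3×10⁴/0.55 = 2.4×10⁴ m/s.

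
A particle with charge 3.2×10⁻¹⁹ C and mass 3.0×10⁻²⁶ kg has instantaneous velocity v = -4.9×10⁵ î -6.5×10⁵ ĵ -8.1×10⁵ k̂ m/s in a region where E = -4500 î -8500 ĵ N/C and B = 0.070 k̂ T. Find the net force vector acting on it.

v×B = (-4.55×10⁴, 3.43×10⁴, 0) N/C.
E + v×B = (-5.00×10⁴, 2.58×10⁴, 0) N/C.
F = q(E + v×B) = (3.2×10⁻¹⁹ C)·(-5.00×10⁴, 2.58×10⁴, 0) = (-1.60×10⁻¹⁴, 8.26×10⁻¹⁵, 0) N.

F ≈ (-1.60×10⁻¹⁴, 8.26×10⁻¹⁵, 0) N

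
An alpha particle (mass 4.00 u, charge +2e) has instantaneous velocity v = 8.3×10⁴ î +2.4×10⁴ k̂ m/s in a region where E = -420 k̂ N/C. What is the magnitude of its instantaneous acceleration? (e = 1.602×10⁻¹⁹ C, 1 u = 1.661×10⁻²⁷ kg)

Only an electric field acts, so F = qE = (3.204×10⁻¹⁹ C)·(0, 0, -420) = (0, 0, -1.35×10⁻¹⁶) N.
|a| = |F|/m = 1.346×10⁻¹⁶/6.644×10⁻²⁷ ≈ 2.03×10¹⁰ m/s².

|a| ≈ 2.03×10¹⁰ m/s²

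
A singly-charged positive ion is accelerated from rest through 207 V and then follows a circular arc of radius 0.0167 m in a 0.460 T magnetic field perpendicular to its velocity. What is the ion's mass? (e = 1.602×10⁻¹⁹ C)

m ≈ 2.28×10⁻²⁶ kg

Combine |q|V = ½mv² and r = mv/(|q|B): eliminate v to get m = qB²r²/(2V).
m = (1.602×10⁻¹⁹)(0.460)²(0.0167)²/(2·207) ≈ 2.28×10⁻²⁶ kg.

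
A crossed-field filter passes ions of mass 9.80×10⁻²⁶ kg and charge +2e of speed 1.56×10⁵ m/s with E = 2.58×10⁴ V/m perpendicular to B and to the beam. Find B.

Balance of forces in the selector: qE = qvB ⇒ B = E/v.
B = 2.58×10⁴/1.56×10⁵ = 0.165 T.

B = 0.165 T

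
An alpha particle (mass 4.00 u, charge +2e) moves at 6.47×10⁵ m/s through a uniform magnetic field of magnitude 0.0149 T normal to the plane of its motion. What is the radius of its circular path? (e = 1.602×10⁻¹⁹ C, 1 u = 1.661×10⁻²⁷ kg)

r ≈ 0.900 m

The magnetic force provides the centripetal force: |q|vB = mv²/r.
r = mv/(|q|B) = (6.644×10⁻²⁷)(6.47×10⁵)/((3.204×10⁻¹⁹)(0.0149)) ≈ 0.900 m.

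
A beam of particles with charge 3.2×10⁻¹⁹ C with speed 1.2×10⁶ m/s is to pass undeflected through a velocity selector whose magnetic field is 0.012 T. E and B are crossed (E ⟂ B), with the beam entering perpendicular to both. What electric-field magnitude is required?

For straight-line motion qE = qvB, so E = vB.
E = 1.2×10⁶ × 0.012 = 1.4×10⁴ V/m.

E = 1.4×10⁴ V/m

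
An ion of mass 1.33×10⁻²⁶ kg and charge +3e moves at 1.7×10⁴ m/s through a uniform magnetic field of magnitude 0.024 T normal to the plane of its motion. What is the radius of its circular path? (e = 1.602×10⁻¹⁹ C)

The magnetic force provides the centripetal force: |q|vB = mv²/r.
r = mv/(|q|B) = (1.33×10⁻²⁶)(1.7×10⁴)/((4.806×10⁻¹⁹)(0.024)) ≈ 0.020 m.

r ≈ 0.020 m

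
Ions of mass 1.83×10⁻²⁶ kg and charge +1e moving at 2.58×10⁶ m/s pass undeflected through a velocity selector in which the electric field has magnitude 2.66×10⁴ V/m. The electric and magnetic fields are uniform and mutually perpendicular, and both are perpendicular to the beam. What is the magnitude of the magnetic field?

Balance of forces in the selector: qE = qvB ⇒ B = E/v.
B = 2.66×10⁴/2.58×10⁶ = 0.0103 T.

B = 0.0103 T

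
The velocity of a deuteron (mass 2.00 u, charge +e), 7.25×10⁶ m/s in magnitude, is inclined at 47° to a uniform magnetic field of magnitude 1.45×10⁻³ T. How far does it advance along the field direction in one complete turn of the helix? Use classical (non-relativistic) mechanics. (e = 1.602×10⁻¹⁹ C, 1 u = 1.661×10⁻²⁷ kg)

v∥ = v cosθ = 7.25×10⁶·cos47° ≈ 4.944×10⁶ m/s.
T = 2πm/(|q|B) = 2π(3.322×10⁻²⁷)/((1.602×10⁻¹⁹)(1.45×10⁻³)) ≈ 8.986×10⁻⁵ s.
pitch = v∥ T = (4.944×10⁶)(8.986×10⁻⁵) ≈ 444 m.

p ≈ 444 m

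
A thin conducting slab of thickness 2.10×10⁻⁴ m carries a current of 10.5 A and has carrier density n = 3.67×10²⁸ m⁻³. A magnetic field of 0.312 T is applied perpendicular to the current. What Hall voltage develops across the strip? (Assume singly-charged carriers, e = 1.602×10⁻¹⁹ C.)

V_H = IB/(n e t).
V_H = (10.5)(0.312)/((3.67×10²⁸)(1.602×10⁻¹⁹)(2.10×10⁻⁴)) ≈ 2.65×10⁻⁶ V.

V_H ≈ 2.65×10⁻⁶ V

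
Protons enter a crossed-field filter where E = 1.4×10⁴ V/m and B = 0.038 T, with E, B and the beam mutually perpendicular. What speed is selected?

Straight-line motion ⇒ electric and magnetic forces cancel, so E = vB.
v = E/B = 1.4×10⁴/0.038 = 3.7×10⁵ m/s.

v = 3.7×10⁵ m/s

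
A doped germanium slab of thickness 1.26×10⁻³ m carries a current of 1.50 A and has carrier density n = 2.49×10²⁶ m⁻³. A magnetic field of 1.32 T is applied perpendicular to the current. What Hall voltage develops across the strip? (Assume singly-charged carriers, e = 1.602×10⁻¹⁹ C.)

V_H = IB/(n e t).
V_H = (1.50)(1.32)/((2.49×10²⁶)(1.602×10⁻¹⁹)(1.26×10⁻³)) ≈ 3.94×10⁻⁵ V.

V_H ≈ 3.94×10⁻⁵ V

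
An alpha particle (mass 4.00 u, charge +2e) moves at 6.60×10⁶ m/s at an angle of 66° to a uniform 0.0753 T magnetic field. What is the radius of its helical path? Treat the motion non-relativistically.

v⊥ = v sinθ = 6.60×10⁶·sin66° ≈ 6.029×10⁶ m/s.
r = m v⊥/(|q|B) = (6.644×10⁻²⁷)(6.029×10⁶)/((3.204×10⁻¹⁹)(0.0753)) ≈ 1.66 m.

r ≈ 1.66 m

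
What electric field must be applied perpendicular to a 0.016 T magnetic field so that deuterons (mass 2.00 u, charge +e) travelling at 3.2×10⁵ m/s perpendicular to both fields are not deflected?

For straight-line motion qE = qvB, so E = vB.
E = 3.2×10⁵ × 0.016 = 5100 V/m.

E = 5100 V/m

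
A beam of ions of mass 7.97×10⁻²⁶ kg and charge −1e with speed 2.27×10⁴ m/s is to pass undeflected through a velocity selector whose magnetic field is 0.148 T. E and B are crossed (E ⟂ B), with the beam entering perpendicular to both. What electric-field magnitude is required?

E = 3360 V/m

For straight-line motion qE = qvB, so E = vB.
E = 2.27×10⁴ × 0.148 = 3360 V/m.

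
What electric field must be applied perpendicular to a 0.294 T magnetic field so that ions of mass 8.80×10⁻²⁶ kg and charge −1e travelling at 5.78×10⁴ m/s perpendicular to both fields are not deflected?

E = 1.70×10⁴ V/m

For straight-line motion qE = qvB, so E = vB.
E = 5.78×10⁴ × 0.294 = 1.70×10⁴ V/m.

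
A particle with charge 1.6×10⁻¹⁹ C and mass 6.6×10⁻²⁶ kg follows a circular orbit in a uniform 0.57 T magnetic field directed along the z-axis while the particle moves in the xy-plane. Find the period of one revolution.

T ≈ 4.5×10⁻⁶ s

The cyclotron period depends only on m, q, B: T = 2πm/(|q|B).
T = 2π(6.6×10⁻²⁶)/((1.6×10⁻¹⁹)(0.57)) ≈ 4.5×10⁻⁶ s.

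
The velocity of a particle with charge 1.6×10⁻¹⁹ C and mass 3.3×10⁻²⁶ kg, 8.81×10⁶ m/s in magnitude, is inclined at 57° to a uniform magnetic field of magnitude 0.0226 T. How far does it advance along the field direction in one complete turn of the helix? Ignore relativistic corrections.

p ≈ 275 m

v∥ = v cosθ = 8.81×10⁶·cos57° ≈ 4.798×10⁶ m/s.
T = 2πm/(|q|B) = 2π(3.3×10⁻²⁶)/((1.6×10⁻¹⁹)(0.0226)) ≈ 5.734×10⁻⁵ s.
pitch = v∥ T = (4.798×10⁶)(5.734×10⁻⁵) ≈ 275 m.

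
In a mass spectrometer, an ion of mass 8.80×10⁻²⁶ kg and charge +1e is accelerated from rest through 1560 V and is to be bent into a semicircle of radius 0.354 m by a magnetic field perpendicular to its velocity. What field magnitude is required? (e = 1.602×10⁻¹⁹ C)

B ≈ 0.117 T

v = √(2|q|V/m) = √(2·1.602×10⁻¹⁹·1560/8.80×10⁻²⁶) ≈ 7.536×10⁴ m/s.
B = mv/(|q|r) = (8.80×10⁻²⁶)(7.536×10⁴)/((1.602×10⁻¹⁹)(0.354)) ≈ 0.117 T.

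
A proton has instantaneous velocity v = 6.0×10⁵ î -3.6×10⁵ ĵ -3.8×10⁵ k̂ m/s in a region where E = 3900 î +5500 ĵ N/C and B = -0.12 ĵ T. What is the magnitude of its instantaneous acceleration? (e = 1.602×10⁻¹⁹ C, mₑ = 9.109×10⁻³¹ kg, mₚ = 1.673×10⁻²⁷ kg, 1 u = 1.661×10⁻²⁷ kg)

v×B = (-4.56×10⁴, 0, -7.20×10⁴) N/C.
E + v×B = (-4.17×10⁴, 5500, -7.20×10⁴) N/C.
F = q(E + v×B) = (1.602×10⁻¹⁹ C)·(-4.17×10⁴, 5500, -7.20×10⁴) = (-6.68×10⁻¹⁵, 8.81×10⁻¹⁶, -1.15×10⁻¹⁴) N.
|a| = |F|/m = 1.336×10⁻¹⁴/1.673×10⁻²⁷ ≈ 7.98×10¹² m/s².

|a| ≈ 7.98×10¹² m/s²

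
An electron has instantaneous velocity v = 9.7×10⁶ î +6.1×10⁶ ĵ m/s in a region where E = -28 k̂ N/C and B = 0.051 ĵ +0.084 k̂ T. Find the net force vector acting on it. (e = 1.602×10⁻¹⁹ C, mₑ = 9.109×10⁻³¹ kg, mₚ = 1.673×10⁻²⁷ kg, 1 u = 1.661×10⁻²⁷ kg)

F ≈ (-8.21×10⁻¹⁴, 1.31×10⁻¹³, -7.92×10⁻¹⁴) N

v×B = (5.12×10⁵, -8.15×10⁵, 4.95×10⁵) N/C.
E + v×B = (5.12×10⁵, -8.15×10⁵, 4.95×10⁵) N/C.
F = q(E + v×B) = (−1.602×10⁻¹⁹ C)·(5.12×10⁵, -8.15×10⁵, 4.95×10⁵) = (-8.21×10⁻¹⁴, 1.31×10⁻¹³, -7.92×10⁻¹⁴) N.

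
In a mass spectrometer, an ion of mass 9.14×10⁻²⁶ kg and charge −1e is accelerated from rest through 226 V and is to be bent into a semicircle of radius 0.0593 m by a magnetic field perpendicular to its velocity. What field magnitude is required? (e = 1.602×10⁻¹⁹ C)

v = √(2|q|V/m) = √(2·1.602×10⁻¹⁹·226/9.14×10⁻²⁶) ≈ 2.815×10⁴ m/s.
B = mv/(|q|r) = (9.14×10⁻²⁶)(2.815×10⁴)/((1.602×10⁻¹⁹)(0.0593)) ≈ 0.271 T.

B ≈ 0.271 T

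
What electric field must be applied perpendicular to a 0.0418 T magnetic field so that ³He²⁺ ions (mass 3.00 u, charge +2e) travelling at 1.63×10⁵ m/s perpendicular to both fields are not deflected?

For straight-line motion qE = qvB, so E = vB.
E = 1.63×10⁵ × 0.0418 = 6810 V/m.

E = 6810 V/m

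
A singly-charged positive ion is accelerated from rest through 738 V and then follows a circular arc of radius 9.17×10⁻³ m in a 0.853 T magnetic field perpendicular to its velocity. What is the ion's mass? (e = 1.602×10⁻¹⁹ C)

Combine |q|V = ½mv² and r = mv/(|q|B): eliminate v to get m = qB²r²/(2V).
m = (1.602×10⁻¹⁹)(0.853)²(9.17×10⁻³)²/(2·738) ≈ 6.64×10⁻²⁷ kg.

m ≈ 6.64×10⁻²⁷ kg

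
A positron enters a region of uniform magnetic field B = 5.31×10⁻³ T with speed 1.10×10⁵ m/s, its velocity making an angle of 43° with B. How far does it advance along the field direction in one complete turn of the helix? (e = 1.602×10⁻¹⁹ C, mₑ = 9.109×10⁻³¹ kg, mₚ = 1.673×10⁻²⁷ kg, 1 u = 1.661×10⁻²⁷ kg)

v∥ = v cosθ = 1.10×10⁵·cos43° ≈ 8.045×10⁴ m/s.
T = 2πm/(|q|B) = 2π(9.109×10⁻³¹)/((1.602×10⁻¹⁹)(5.31×10⁻³)) ≈ 6.728×10⁻⁹ s.
pitch = v∥ T = (8.045×10⁴)(6.728×10⁻⁹) ≈ 5.41×10⁻⁴ m.

p ≈ 5.41×10⁻⁴ m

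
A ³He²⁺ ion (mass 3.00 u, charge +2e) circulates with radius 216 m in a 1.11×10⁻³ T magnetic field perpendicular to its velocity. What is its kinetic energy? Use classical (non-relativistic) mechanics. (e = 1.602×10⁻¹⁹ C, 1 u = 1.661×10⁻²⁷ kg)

v = |q|Br/m, then KE = ½mv² = (qBr)²/(2m).
v = (3.204×10⁻¹⁹)(1.11×10⁻³)(216)/4.983×10⁻²⁷ ≈ 1.542×10⁷ m/s.
KE = ½(4.983×10⁻²⁷)(1.542×10⁷)² ≈ 5.92×10⁻¹³ J = 3.70×10⁶ eV.

KE ≈ 3.70×10⁶ eV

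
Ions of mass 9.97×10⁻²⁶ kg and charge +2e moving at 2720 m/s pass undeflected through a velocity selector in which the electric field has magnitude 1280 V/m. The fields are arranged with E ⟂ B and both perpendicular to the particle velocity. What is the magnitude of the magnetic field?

B = 0.471 T

Balance of forces in the selector: qE = qvB ⇒ B = E/v.
B = 1280/2720 = 0.471 T.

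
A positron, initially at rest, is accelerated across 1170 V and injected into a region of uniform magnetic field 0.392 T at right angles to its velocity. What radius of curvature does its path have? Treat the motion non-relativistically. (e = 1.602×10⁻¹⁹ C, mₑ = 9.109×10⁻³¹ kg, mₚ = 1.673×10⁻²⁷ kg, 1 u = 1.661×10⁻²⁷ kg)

r ≈ 2.94×10⁻⁴ m

Acceleration: |q|V = ½mv² ⇒ v = √(2|q|V/m) = √(2·1.602×10⁻¹⁹·1170/9.109×10⁻³¹) ≈ 2.029×10⁷ m/s.
In the field: r = mv/(|q|B) = (9.109×10⁻³¹)(2.029×10⁷)/((1.602×10⁻¹⁹)(0.392)) ≈ 2.94×10⁻⁴ m.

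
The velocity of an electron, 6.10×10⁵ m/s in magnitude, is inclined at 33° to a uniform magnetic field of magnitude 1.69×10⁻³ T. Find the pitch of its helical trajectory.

p ≈ 0.0108 m

v∥ = v cosθ = 6.10×10⁵·cos33° ≈ 5.116×10⁵ m/s.
T = 2πm/(|q|B) = 2π(9.109×10⁻³¹)/((1.602×10⁻¹⁹)(1.69×10⁻³)) ≈ 2.114×10⁻⁸ s.
pitch = v∥ T = (5.116×10⁵)(2.114×10⁻⁸) ≈ 0.0108 m.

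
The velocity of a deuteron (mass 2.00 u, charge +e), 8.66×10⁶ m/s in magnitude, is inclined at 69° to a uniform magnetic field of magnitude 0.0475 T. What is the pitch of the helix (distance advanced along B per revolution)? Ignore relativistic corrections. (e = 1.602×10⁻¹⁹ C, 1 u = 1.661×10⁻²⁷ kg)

p ≈ 8.51 m

v∥ = v cosθ = 8.66×10⁶·cos69° ≈ 3.103×10⁶ m/s.
T = 2πm/(|q|B) = 2π(3.322×10⁻²⁷)/((1.602×10⁻¹⁹)(0.0475)) ≈ 2.743×10⁻⁶ s.
pitch = v∥ T = (3.103×10⁶)(2.743×10⁻⁶) ≈ 8.51 m.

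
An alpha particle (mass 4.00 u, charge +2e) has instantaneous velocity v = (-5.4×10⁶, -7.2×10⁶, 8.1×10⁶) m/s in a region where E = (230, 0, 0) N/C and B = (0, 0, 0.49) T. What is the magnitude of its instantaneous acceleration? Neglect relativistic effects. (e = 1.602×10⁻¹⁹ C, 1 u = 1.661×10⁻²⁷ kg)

|a| ≈ 2.13×10¹⁴ m/s²

v×B = (-3.53×10⁶, 2.65×10⁶, 0) N/C.
E + v×B = (-3.53×10⁶, 2.65×10⁶, 0) N/C.
F = q(E + v×B) = (3.204×10⁻¹⁹ C)·(-3.53×10⁶, 2.65×10⁶, 0) = (-1.13×10⁻¹², 8.48×10⁻¹³, 0) N.
|a| = |F|/m = 1.413×10⁻¹²/6.644×10⁻²⁷ ≈ 2.13×10¹⁴ m/s².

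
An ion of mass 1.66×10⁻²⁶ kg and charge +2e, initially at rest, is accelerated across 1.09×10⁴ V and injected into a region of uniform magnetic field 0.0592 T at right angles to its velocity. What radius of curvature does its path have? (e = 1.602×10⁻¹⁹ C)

Acceleration: |q|V = ½mv² ⇒ v = √(2|q|V/m) = √(2·3.204×10⁻¹⁹·1.09×10⁴/1.66×10⁻²⁶) ≈ 6.487×10⁵ m/s.
In the field: r = mv/(|q|B) = (1.66×10⁻²⁶)(6.487×10⁵)/((3.204×10⁻¹⁹)(0.0592)) ≈ 0.568 m.

r ≈ 0.568 m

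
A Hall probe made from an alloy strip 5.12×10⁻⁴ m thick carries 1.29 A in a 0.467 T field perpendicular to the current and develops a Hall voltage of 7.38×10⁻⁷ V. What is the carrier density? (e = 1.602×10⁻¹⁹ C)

From V_H = IB/(n e t), n = IB/(V_H e t).
n = (1.29)(0.467)/((7.38×10⁻⁷)(1.602×10⁻¹⁹)(5.12×10⁻⁴)) ≈ 9.95×10²⁷ m⁻³.

n ≈ 9.95×10²⁷ m⁻³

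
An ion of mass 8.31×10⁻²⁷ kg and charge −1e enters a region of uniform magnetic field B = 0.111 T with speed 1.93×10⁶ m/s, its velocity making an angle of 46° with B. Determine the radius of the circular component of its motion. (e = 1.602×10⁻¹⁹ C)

r ≈ 0.649 m

v⊥ = v sinθ = 1.93×10⁶·sin46° ≈ 1.388×10⁶ m/s.
r = m v⊥/(|q|B) = (8.31×10⁻²⁷)(1.388×10⁶)/((1.602×10⁻¹⁹)(0.111)) ≈ 0.649 m.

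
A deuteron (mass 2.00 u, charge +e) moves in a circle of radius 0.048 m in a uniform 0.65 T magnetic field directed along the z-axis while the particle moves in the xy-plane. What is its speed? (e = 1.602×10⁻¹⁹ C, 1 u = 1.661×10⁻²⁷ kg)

v ≈ 1.5×10⁶ m/s

From |q|vB = mv²/r, v = |q|Br/m.
v = (1.602×10⁻¹⁹)(0.65)(0.048)/3.322×10⁻²⁷ ≈ 1.5×10⁶ m/s.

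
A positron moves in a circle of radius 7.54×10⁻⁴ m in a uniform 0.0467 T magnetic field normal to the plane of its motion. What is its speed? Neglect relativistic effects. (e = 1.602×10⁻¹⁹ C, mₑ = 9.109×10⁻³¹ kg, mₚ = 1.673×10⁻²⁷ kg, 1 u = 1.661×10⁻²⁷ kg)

From |q|vB = mv²/r, v = |q|Br/m.
v = (1.602×10⁻¹⁹)(0.0467)(7.54×10⁻⁴)/9.109×10⁻³¹ ≈ 6.19×10⁶ m/s.

v ≈ 6.19×10⁶ m/s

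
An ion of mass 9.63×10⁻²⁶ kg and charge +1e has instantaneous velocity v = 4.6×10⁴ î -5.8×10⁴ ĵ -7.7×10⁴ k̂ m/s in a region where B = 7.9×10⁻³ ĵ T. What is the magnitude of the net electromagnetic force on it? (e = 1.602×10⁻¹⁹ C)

|F| ≈ 1.14×10⁻¹⁶ N

v×B = (608, 0, 363) N/C.
F = q v×B = (1.602×10⁻¹⁹ C)·(608, 0, 363) = (9.74×10⁻¹⁷, 0, 5.82×10⁻¹⁷) N.
|F| = 1.14×10⁻¹⁶ N.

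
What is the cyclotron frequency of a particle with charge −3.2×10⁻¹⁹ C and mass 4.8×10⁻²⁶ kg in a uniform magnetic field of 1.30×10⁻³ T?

f = |q|B/(2πm).
f = (3.2×10⁻¹⁹)(1.30×10⁻³)/(2π·4.8×10⁻²⁶) ≈ 1380 Hz.

f ≈ 1380 Hz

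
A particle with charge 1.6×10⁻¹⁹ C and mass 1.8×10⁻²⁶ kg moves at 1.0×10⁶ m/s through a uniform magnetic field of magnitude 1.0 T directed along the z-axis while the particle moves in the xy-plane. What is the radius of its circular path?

r ≈ 0.11 m

The magnetic force provides the centripetal force: |q|vB = mv²/r.
r = mv/(|q|B) = (1.8×10⁻²⁶)(1.0×10⁶)/((1.6×10⁻¹⁹)(1.0)) ≈ 0.11 m.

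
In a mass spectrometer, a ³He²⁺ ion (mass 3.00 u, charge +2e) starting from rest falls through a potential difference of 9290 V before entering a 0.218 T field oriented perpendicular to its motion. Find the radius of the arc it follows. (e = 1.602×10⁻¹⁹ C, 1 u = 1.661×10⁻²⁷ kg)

Acceleration: |q|V = ½mv² ⇒ v = √(2|q|V/m) = √(2·3.204×10⁻¹⁹·9290/4.983×10⁻²⁷) ≈ 1.093×10⁶ m/s.
In the field: r = mv/(|q|B) = (4.983×10⁻²⁷)(1.093×10⁶)/((3.204×10⁻¹⁹)(0.218)) ≈ 0.0780 m.

r ≈ 0.0780 m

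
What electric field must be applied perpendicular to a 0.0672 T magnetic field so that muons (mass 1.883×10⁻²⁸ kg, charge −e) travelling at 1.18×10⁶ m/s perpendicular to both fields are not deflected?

E = 7.93×10⁴ V/m

For straight-line motion qE = qvB, so E = vB.
E = 1.18×10⁶ × 0.0672 = 7.93×10⁴ V/m.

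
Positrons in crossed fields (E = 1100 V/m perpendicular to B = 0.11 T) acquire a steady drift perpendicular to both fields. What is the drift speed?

The E×B drift speed is v_d = E/B.
v_d = 1100/0.11 = 1.0×10⁴ m/s.

v_d ≈ 1.0×10⁴ m/s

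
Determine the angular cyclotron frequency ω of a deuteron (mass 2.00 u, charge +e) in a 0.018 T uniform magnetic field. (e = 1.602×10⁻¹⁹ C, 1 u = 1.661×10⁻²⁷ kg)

ω = |q|B/m.
ω = (1.602×10⁻¹⁹)(0.018)/3.322×10⁻²⁷ ≈ 8.7×10⁵ rad/s.

ω ≈ 8.7×10⁵ rad/s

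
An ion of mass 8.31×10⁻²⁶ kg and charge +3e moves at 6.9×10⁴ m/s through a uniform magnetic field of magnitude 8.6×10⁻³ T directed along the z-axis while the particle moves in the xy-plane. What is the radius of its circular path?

r ≈ 1.4 m

The magnetic force provides the centripetal force: |q|vB = mv²/r.
r = mv/(|q|B) = (8.31×10⁻²⁶)(6.9×10⁴)/((4.806×10⁻¹⁹)(8.6×10⁻³)) ≈ 1.4 m.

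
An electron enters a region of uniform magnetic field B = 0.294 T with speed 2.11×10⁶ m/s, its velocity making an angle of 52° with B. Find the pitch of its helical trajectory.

p ≈ 1.58×10⁻⁴ m

v∥ = v cosθ = 2.11×10⁶·cos52° ≈ 1.299×10⁶ m/s.
T = 2πm/(|q|B) = 2π(9.109×10⁻³¹)/((1.602×10⁻¹⁹)(0.294)) ≈ 1.215×10⁻¹⁰ s.
pitch = v∥ T = (1.299×10⁶)(1.215×10⁻¹⁰) ≈ 1.58×10⁻⁴ m.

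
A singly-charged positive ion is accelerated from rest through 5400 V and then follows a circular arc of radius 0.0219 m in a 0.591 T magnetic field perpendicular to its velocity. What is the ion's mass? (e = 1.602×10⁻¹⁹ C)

m ≈ 2.48×10⁻²⁷ kg

Combine |q|V = ½mv² and r = mv/(|q|B): eliminate v to get m = qB²r²/(2V).
m = (1.602×10⁻¹⁹)(0.591)²(0.0219)²/(2·5400) ≈ 2.48×10⁻²⁷ kg.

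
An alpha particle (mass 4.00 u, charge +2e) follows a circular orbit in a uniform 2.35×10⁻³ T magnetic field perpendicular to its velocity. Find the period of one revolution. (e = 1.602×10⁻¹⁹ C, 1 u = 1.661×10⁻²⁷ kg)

The cyclotron period depends only on m, q, B: T = 2πm/(|q|B).
T = 2π(6.644×10⁻²⁷)/((3.204×10⁻¹⁹)(2.35×10⁻³)) ≈ 5.54×10⁻⁵ s.

T ≈ 5.54×10⁻⁵ s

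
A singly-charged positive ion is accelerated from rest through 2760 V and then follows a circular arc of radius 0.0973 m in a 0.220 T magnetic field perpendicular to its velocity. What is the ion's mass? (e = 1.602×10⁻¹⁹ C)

Combine |q|V = ½mv² and r = mv/(|q|B): eliminate v to get m = qB²r²/(2V).
m = (1.602×10⁻¹⁹)(0.220)²(0.0973)²/(2·2760) ≈ 1.33×10⁻²⁶ kg.

m ≈ 1.33×10⁻²⁶ kg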